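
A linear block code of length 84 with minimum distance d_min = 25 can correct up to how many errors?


Correction capability = floor((d-1)/2) = floor((25-1)/2) = 12

12 errors


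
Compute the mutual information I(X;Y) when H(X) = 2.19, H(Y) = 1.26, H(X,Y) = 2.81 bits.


I(X;Y) = H(X) + H(Y) - H(X,Y) = 2.19 + 1.26 - 2.81 = 0.64

0.64 bits


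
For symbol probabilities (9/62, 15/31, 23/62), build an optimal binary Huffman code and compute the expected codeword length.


Huffman construction (repeatedly merge the two least-probable nodes; each merge adds 1 bit to every symbol beneath it): 9/62 + 23/62 = 16/31; 15/31 + 16/31 = 1. Resulting codeword lengths (in the order the probabilities were given): (2, 1, 2). L_avg = sum(p_i * l_i) = 9/62*2 + 15/31*1 + 23/62*2 = 47/31 = 1.5161

1.5161 bits


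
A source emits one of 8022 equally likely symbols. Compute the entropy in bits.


H = log2(n) = log2(8022) = 12.9697

12.9697 bits


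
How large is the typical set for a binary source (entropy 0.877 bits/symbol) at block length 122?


log2|A_typical| = nH = 122 * 0.877 = 106.994, so |A_typical| ~ 2^106.994 = 1.616e+32

1.616e+32


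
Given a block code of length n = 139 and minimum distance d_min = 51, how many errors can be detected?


Detection capability = d_min - 1 = 51 - 1 = 50

50 errors


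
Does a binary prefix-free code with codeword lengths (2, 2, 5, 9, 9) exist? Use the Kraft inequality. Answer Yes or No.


Kraft sum = sum(2^(-l_i)) = 0.5352, need <= 1. Result: satisfied (a binary prefix-free code with these lengths exists)

Yes


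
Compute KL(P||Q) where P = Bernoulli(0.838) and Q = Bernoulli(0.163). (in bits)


KL = p*log2(p/q) + (1-p)*log2((1-p)/(1-q)) = 0.838*log2(0.838/0.163) + 0.162*log2(0.162/0.837) = 1.5956

1.5956 bits


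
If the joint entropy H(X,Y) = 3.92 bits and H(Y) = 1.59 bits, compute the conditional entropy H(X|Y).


H(X|Y) = H(X,Y) - H(Y) = 3.92 - 1.59 = 2.33

2.33 bits


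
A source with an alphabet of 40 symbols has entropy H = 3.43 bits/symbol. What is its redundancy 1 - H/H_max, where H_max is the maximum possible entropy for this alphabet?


H_max = log2(K) = log2(40) = 5.3219 bits/symbol. Redundancy = 1 - H/H_max = 1 - 3.43/5.3219 = 1 - 0.6445 = 0.3555

0.3555


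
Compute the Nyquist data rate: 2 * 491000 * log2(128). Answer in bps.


Rate = 2 * B * log2(M) = 2 * 491000 * 7.0 = 6874000.0

6874000.0 bps


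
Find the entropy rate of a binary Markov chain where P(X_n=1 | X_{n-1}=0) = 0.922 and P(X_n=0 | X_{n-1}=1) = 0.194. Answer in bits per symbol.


Stationary distribution: pi_0 = p10/(p01+p10) = 0.1738, pi_1 = 0.8262. Entropy rate H' = pi_0*H(p01) + pi_1*H(p10) = 0.1738*0.3951 + 0.8262*0.7098 = 0.6551

0.6551 bits/symbol


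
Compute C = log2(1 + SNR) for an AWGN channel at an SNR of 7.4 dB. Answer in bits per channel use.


SNR_linear = 10^(7.4/10) = 5.4954; C = log2(1 + SNR_linear) = log2(1 + 5.4954) = 2.6994

2.6994 bits/channel use


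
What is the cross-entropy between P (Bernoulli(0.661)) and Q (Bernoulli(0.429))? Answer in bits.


H(P,Q) = -p*log2(q) - (1-p)*log2(1-q). -0.661*log2(0.429) = 0.807048; -0.339*log2(0.571) = 0.274060. H(P,Q) = 0.807048 + 0.274060 = 1.0811

1.0811 bits


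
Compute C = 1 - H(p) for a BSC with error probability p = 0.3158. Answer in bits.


H(p) = -p*log2(p) - (1-p)*log2(1-p) = -0.3158*log2(0.3158) - 0.6842*log2(0.6842) = 0.525149 + 0.374606 = 0.8998. C = 1 - H(p) = 1 - 0.8998 = 0.1002

0.1002 bits


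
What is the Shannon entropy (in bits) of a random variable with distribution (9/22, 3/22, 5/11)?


H = -sum(p_i * log2(p_i)). Terms: -(9/22)*log2(9/22) = 0.527525; -(3/22)*log2(3/22) = 0.391973; -(5/11)*log2(5/11) = 0.517047. H = 0.527525 + 0.391973 + 0.517047 = 1.4365

1.4365 bits


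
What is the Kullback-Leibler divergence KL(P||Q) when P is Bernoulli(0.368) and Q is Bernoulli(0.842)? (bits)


KL = p*log2(p/q) + (1-p)*log2((1-p)/(1-q)) = 0.368*log2(0.368/0.842) + 0.632*log2(0.632/0.158) = 0.8246

0.8246 bits


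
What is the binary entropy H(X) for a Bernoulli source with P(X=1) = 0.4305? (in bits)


H = -p*log2(p) - (1-p)*log2(1-p). -0.4305*log2(0.4305) = 0.523451; -0.5695*log2(0.5695) = 0.462566. H = 0.523451 + 0.462566 = 0.986

0.986 bits


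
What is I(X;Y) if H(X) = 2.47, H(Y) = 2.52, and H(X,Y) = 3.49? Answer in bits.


I(X;Y) = H(X) + H(Y) - H(X,Y) = 2.47 + 2.52 - 3.49 = 1.5

1.5 bits


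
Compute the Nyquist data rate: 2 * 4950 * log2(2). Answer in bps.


Rate = 2 * B * log2(M) = 2 * 4950 * 1.0 = 9900.0

9900.0 bps


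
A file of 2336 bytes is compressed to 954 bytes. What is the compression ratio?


Ratio = original / compressed = 2336 / 954 = 2.4486

2.4486


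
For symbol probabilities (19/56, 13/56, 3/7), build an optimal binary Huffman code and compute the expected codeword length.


Huffman construction (repeatedly merge the two least-probable nodes; each merge adds 1 bit to every symbol beneath it): 13/56 + 19/56 = 4/7; 3/7 + 4/7 = 1. Resulting codeword lengths (in the order the probabilities were given): (2, 2, 1). L_avg = sum(p_i * l_i) = 19/56*2 + 13/56*2 + 3/7*1 = 11/7 = 1.5714

1.5714 bits


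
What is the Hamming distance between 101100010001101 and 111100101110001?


Count differing positions: . ^ . . . . ^ ^ ^ ^ ^ ^ ^ . . = 8 differences

8


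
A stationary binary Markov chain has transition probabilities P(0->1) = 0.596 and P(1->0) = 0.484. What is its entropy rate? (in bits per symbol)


Stationary distribution: pi_0 = p10/(p01+p10) = 0.4481, pi_1 = 0.5519. Entropy rate H' = pi_0*H(p01) + pi_1*H(p10) = 0.4481*0.9732 + 0.5519*0.9993 = 0.9876

0.9876 bits/symbol


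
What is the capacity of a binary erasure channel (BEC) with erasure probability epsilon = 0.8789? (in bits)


C = 1 - epsilon = 1 - 0.8789 = 0.1211

0.1211 bits


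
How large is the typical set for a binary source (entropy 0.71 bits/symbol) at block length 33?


log2|A_typical| = nH = 33 * 0.71 = 23.43, so |A_typical| ~ 2^23.43 = 1.130e+07

1.130e+07


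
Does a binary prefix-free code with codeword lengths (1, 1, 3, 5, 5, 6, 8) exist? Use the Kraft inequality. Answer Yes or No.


Kraft sum = sum(2^(-l_i)) = 1.207, need <= 1. Result: violated (a binary prefix-free code with these lengths cannot exist)

No


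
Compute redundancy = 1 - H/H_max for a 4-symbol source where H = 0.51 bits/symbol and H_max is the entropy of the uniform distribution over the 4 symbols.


H_max = log2(K) = log2(4) = 2.0 bits/symbol. Redundancy = 1 - H/H_max = 1 - 0.51/2.0 = 1 - 0.255 = 0.745

0.745


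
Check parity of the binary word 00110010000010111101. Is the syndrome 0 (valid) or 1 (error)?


Syndrome = XOR of all bits = 0 XOR 0 XOR 1 XOR 1 XOR 0 XOR 0 XOR 1 XOR 0 XOR 0 XOR 0 XOR 0 XOR 0 XOR 1 XOR 0 XOR 1 XOR 1 XOR 1 XOR 1 XOR 0 XOR 1 = 1

1


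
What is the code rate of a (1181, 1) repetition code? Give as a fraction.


Rate = k/n = 1/1181

1/1181


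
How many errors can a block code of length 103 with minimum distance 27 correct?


Correction capability = floor((d-1)/2) = floor((27-1)/2) = 13

13 errors


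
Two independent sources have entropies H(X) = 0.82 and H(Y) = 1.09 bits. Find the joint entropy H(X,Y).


For independent variables, H(X,Y) = H(X) + H(Y) = 0.82 + 1.09 = 1.91

1.91 bits


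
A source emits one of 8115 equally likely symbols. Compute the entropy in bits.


H = log2(n) = log2(8115) = 12.9864

12.9864 bits


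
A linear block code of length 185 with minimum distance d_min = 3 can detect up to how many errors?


Detection capability = d_min - 1 = 3 - 1 = 2

2 errors


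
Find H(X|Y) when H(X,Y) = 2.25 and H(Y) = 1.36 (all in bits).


H(X|Y) = H(X,Y) - H(Y) = 2.25 - 1.36 = 0.89

0.89 bits


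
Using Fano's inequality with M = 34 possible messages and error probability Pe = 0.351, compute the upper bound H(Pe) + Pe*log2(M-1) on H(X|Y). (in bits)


H(Pe) = -Pe*log2(Pe) - (1-Pe)*log2(1-Pe) = -0.351*log2(0.351) - 0.649*log2(0.649) = 0.530170 + 0.404788 = 0.935. Pe*log2(M-1) = 0.351*log2(33) = 1.770582. Bound = H(Pe) + Pe*log2(M-1) = 0.530170 + 0.404788 + 1.770582 = 2.7055

2.7055 bits


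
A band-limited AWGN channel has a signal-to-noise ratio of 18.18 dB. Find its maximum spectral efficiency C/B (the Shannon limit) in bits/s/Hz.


SNR_linear = 10^(18.18/10) = 65.7658; C/B = log2(1 + SNR_linear) = log2(1 + 65.7658) = 6.061

6.061 bits/s/Hz


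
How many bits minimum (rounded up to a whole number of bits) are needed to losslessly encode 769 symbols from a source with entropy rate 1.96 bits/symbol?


Minimum bits >= n * H = 769 * 1.96 = 1507.24, rounded up to a whole number of bits = 1508

1508 bits


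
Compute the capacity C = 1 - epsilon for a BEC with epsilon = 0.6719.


C = 1 - epsilon = 1 - 0.6719 = 0.3281

0.3281 bits


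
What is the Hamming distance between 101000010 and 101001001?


Count differing positions: . . . . . ^ . ^ ^ = 3 differences

3


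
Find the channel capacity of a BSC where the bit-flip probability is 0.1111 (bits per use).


H(p) = -p*log2(p) - (1-p)*log2(1-p) = -0.1111*log2(0.1111) - 0.8889*log2(0.8889) = 0.352195 + 0.151030 = 0.5032. C = 1 - H(p) = 1 - 0.5032 = 0.4968

0.4968 bits


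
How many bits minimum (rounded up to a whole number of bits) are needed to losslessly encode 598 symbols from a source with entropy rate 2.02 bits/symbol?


Minimum bits >= n * H = 598 * 2.02 = 1207.96, rounded up to a whole number of bits = 1208

1208 bits


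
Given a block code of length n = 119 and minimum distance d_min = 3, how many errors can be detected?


Detection capability = d_min - 1 = 3 - 1 = 2

2 errors


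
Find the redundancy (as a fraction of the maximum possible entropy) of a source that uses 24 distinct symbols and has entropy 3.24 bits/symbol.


H_max = log2(K) = log2(24) = 4.585 bits/symbol. Redundancy = 1 - H/H_max = 1 - 3.24/4.585 = 1 - 0.7067 = 0.2933

0.2933


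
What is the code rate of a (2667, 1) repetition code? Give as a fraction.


Rate = k/n = 1/2667

1/2667


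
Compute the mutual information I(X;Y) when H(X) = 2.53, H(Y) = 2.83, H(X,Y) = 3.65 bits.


I(X;Y) = H(X) + H(Y) - H(X,Y) = 2.53 + 2.83 - 3.65 = 1.71

1.71 bits


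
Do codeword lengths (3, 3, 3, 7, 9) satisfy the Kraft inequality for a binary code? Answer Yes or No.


Kraft sum = sum(2^(-l_i)) = 0.3848, need <= 1. Result: satisfied (a binary prefix-free code with these lengths exists)

Yes


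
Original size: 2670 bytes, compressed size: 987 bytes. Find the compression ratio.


Ratio = original / compressed = 2670 / 987 = 2.7052

2.7052


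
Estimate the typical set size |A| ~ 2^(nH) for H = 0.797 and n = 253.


log2|A_typical| = nH = 253 * 0.797 = 201.641, so |A_typical| ~ 2^201.641 = 5.012e+60

5.012e+60


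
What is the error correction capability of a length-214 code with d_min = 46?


Correction capability = floor((d-1)/2) = floor((46-1)/2) = 22

22 errors


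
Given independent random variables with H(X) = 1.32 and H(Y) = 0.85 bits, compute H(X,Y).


For independent variables, H(X,Y) = H(X) + H(Y) = 1.32 + 0.85 = 2.17

2.17 bits


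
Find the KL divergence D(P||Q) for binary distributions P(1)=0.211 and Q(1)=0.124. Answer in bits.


KL = p*log2(p/q) + (1-p)*log2((1-p)/(1-q)) = 0.211*log2(0.211/0.124) + 0.789*log2(0.789/0.876) = 0.0428

0.0428 bits


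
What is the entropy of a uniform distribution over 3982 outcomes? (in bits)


H = log2(n) = log2(3982) = 11.9593

11.9593 bits


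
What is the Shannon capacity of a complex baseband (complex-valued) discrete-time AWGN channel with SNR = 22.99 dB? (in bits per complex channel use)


SNR_linear = 10^(22.99/10) = 199.0673; C = log2(1 + SNR_linear) = log2(1 + 199.0673) = 7.6443

7.6443 bits/channel use


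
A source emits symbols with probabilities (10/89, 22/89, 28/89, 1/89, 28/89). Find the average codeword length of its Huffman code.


Huffman construction (repeatedly merge the two least-probable nodes; each merge adds 1 bit to every symbol beneath it): 1/89 + 10/89 = 11/89; 11/89 + 22/89 = 33/89; 28/89 + 28/89 = 56/89; 33/89 + 56/89 = 1. Resulting codeword lengths (in the order the probabilities were given): (3, 2, 2, 3, 2). L_avg = sum(p_i * l_i) = 10/89*3 + 22/89*2 + 28/89*2 + 1/89*3 + 28/89*2 = 189/89 = 2.1236

2.1236 bits


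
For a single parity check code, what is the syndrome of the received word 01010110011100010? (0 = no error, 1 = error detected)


Syndrome = XOR of all bits = 0 XOR 1 XOR 0 XOR 1 XOR 0 XOR 1 XOR 1 XOR 0 XOR 0 XOR 1 XOR 1 XOR 1 XOR 0 XOR 0 XOR 0 XOR 1 XOR 0 = 0

0


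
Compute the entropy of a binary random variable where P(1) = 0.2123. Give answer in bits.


H = -p*log2(p) - (1-p)*log2(1-p). -0.2123*log2(0.2123) = 0.474665; -0.7877*log2(0.7877) = 0.271191. H = 0.474665 + 0.271191 = 0.7459

0.7459 bits


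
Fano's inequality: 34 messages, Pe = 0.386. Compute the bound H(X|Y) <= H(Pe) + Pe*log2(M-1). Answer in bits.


H(Pe) = -Pe*log2(Pe) - (1-Pe)*log2(1-Pe) = -0.386*log2(0.386) - 0.614*log2(0.614) = 0.530104 + 0.432065 = 0.9622. Pe*log2(M-1) = 0.386*log2(33) = 1.947136. Bound = H(Pe) + Pe*log2(M-1) = 0.530104 + 0.432065 + 1.947136 = 2.9093

2.9093 bits


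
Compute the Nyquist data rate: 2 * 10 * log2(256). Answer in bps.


Rate = 2 * B * log2(M) = 2 * 10 * 8.0 = 160.0

160.0 bps


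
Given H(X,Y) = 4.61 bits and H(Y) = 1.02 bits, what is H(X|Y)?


H(X|Y) = H(X,Y) - H(Y) = 4.61 - 1.02 = 3.59

3.59 bits


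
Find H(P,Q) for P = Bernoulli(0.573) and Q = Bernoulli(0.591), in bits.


H(P,Q) = -p*log2(q) - (1-p)*log2(1-q). -0.573*log2(0.591) = 0.434775; -0.427*log2(0.409) = 0.550756. H(P,Q) = 0.434775 + 0.550756 = 0.9855

0.9855 bits


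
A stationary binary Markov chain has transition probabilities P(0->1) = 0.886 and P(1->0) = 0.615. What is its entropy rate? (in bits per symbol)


Stationary distribution: pi_0 = p10/(p01+p10) = 0.4097, pi_1 = 0.5903. Entropy rate H' = pi_0*H(p01) + pi_1*H(p10) = 0.4097*0.5119 + 0.5903*0.9615 = 0.7773

0.7773 bits/symbol


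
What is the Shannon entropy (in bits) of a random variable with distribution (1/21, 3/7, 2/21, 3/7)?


H = -sum(p_i * log2(p_i)). Terms: -(1/21)*log2(1/21) = 0.209158; -(3/7)*log2(3/7) = 0.523882; -(2/21)*log2(2/21) = 0.323078; -(3/7)*log2(3/7) = 0.523882. H = 0.209158 + 0.523882 + 0.323078 + 0.523882 = 1.58

1.58 bits


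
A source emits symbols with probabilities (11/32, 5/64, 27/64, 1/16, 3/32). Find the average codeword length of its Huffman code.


Huffman construction (repeatedly merge the two least-probable nodes; each merge adds 1 bit to every symbol beneath it): 1/16 + 5/64 = 9/64; 3/32 + 9/64 = 15/64; 15/64 + 11/32 = 37/64; 27/64 + 37/64 = 1. Resulting codeword lengths (in the order the probabilities were given): (2, 4, 1, 4, 3). L_avg = sum(p_i * l_i) = 11/32*2 + 5/64*4 + 27/64*1 + 1/16*4 + 3/32*3 = 125/64 = 1.9531

1.9531 bits


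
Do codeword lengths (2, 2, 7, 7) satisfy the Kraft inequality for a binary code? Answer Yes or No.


Kraft sum = sum(2^(-l_i)) = 0.5156, need <= 1. Result: satisfied (a binary prefix-free code with these lengths exists)

Yes


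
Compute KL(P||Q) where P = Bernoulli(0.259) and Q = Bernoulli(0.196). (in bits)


KL = p*log2(p/q) + (1-p)*log2((1-p)/(1-q)) = 0.259*log2(0.259/0.196) + 0.741*log2(0.741/0.804) = 0.0169

0.0169 bits


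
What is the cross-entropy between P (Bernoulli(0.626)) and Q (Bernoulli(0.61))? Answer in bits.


H(P,Q) = -p*log2(q) - (1-p)*log2(1-q). -0.626*log2(0.61) = 0.446412; -0.374*log2(0.39) = 0.508062. H(P,Q) = 0.446412 + 0.508062 = 0.9545

0.9545 bits


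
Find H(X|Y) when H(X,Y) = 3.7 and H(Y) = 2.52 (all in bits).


H(X|Y) = H(X,Y) - H(Y) = 3.7 - 2.52 = 1.18

1.18 bits


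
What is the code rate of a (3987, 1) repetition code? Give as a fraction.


Rate = k/n = 1/3987

1/3987


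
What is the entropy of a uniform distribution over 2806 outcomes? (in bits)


H = log2(n) = log2(2806) = 11.4543

11.4543 bits


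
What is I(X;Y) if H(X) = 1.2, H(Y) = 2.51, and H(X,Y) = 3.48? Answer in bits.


I(X;Y) = H(X) + H(Y) - H(X,Y) = 1.2 + 2.51 - 3.48 = 0.23

0.23 bits


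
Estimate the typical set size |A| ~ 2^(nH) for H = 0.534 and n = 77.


log2|A_typical| = nH = 77 * 0.534 = 41.118, so |A_typical| ~ 2^41.118 = 2.386e+12

2.386e+12


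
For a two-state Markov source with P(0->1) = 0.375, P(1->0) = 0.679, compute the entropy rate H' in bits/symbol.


Stationary distribution: pi_0 = p10/(p01+p10) = 0.6442, pi_1 = 0.3558. Entropy rate H' = pi_0*H(p01) + pi_1*H(p10) = 0.6442*0.9544 + 0.3558*0.9055 = 0.937

0.937 bits/symbol


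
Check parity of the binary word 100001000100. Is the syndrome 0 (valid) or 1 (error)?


Syndrome = XOR of all bits = 1 XOR 0 XOR 0 XOR 0 XOR 0 XOR 1 XOR 0 XOR 0 XOR 0 XOR 1 XOR 0 XOR 0 = 1

1


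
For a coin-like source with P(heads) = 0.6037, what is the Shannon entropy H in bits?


H = -p*log2(p) - (1-p)*log2(1-p). -0.6037*log2(0.6037) = 0.439552; -0.3963*log2(0.3963) = 0.529193. H = 0.439552 + 0.529193 = 0.9687

0.9687 bits


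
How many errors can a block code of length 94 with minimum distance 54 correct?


Correction capability = floor((d-1)/2) = floor((54-1)/2) = 26

26 errors


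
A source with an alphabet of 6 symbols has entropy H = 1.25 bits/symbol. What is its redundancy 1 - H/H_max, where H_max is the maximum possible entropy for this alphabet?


H_max = log2(K) = log2(6) = 2.585 bits/symbol. Redundancy = 1 - H/H_max = 1 - 1.25/2.585 = 1 - 0.4836 = 0.5164

0.5164


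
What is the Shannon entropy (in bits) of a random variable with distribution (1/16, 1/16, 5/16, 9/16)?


H = -sum(p_i * log2(p_i)). Terms: -(1/16)*log2(1/16) = 0.250000; -(1/16)*log2(1/16) = 0.250000; -(5/16)*log2(5/16) = 0.524397; -(9/16)*log2(9/16) = 0.466917. H = 0.250000 + 0.250000 + 0.524397 + 0.466917 = 1.4913

1.4913 bits


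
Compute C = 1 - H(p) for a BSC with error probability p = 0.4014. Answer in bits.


H(p) = -p*log2(p) - (1-p)*log2(1-p) = -0.4014*log2(0.4014) - 0.5986*log2(0.5986) = 0.528599 + 0.443165 = 0.9718. C = 1 - H(p) = 1 - 0.9718 = 0.0282

0.0282 bits


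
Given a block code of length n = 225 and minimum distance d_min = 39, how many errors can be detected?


Detection capability = d_min - 1 = 39 - 1 = 38

38 errors


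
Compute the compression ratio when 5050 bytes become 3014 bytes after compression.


Ratio = original / compressed = 5050 / 3014 = 1.6755

1.6755


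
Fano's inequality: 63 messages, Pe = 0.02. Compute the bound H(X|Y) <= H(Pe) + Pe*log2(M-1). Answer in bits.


H(Pe) = -Pe*log2(Pe) - (1-Pe)*log2(1-Pe) = -0.02*log2(0.02) - 0.98*log2(0.98) = 0.112877 + 0.028563 = 0.1414. Pe*log2(M-1) = 0.02*log2(62) = 0.119084. Bound = H(Pe) + Pe*log2(M-1) = 0.112877 + 0.028563 + 0.119084 = 0.2605

0.2605 bits


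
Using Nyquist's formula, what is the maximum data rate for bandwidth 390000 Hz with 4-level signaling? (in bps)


Rate = 2 * B * log2(M) = 2 * 390000 * 2.0 = 1560000.0

1560000.0 bps


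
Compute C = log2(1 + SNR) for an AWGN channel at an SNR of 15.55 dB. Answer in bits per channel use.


SNR_linear = 10^(15.55/10) = 35.8922; C = log2(1 + SNR_linear) = log2(1 + 35.8922) = 5.2052

5.2052 bits/channel use


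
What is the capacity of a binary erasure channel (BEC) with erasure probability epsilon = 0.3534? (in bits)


C = 1 - epsilon = 1 - 0.3534 = 0.6466

0.6466 bits


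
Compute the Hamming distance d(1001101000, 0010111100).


Count differing positions: ^ . ^ ^ . ^ . ^ . . = 5 differences

5


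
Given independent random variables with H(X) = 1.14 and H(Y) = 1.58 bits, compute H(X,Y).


For independent variables, H(X,Y) = H(X) + H(Y) = 1.14 + 1.58 = 2.72

2.72 bits


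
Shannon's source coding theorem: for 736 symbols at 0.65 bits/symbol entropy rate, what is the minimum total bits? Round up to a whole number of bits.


Minimum bits >= n * H = 736 * 0.65 = 478.4, rounded up to a whole number of bits = 479

479 bits


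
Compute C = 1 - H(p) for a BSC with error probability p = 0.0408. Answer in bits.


H(p) = -p*log2(p) - (1-p)*log2(1-p) = -0.0408*log2(0.0408) - 0.9592*log2(0.9592) = 0.188304 + 0.057645 = 0.2459. C = 1 - H(p) = 1 - 0.2459 = 0.7541

0.7541 bits


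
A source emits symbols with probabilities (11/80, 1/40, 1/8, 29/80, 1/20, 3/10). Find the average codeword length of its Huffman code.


Huffman construction (repeatedly merge the two least-probable nodes; each merge adds 1 bit to every symbol beneath it): 1/40 + 1/20 = 3/40; 3/40 + 1/8 = 1/5; 11/80 + 1/5 = 27/80; 3/10 + 27/80 = 51/80; 29/80 + 51/80 = 1. Resulting codeword lengths (in the order the probabilities were given): (3, 5, 4, 1, 5, 2). L_avg = sum(p_i * l_i) = 11/80*3 + 1/40*5 + 1/8*4 + 29/80*1 + 1/20*5 + 3/10*2 = 9/4 = 2.25

2.25 bits


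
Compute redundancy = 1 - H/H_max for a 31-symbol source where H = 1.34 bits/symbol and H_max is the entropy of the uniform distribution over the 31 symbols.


H_max = log2(K) = log2(31) = 4.9542 bits/symbol. Redundancy = 1 - H/H_max = 1 - 1.34/4.9542 = 1 - 0.2705 = 0.7295

0.7295


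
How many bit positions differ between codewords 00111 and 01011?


Count differing positions: . ^ ^ . . = 2 differences

2


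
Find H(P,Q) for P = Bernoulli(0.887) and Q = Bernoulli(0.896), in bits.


H(P,Q) = -p*log2(q) - (1-p)*log2(1-q). -0.887*log2(0.896) = 0.140527; -0.113*log2(0.104) = 0.368984. H(P,Q) = 0.140527 + 0.368984 = 0.5095

0.5095 bits


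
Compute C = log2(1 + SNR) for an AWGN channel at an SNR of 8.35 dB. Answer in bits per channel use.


SNR_linear = 10^(8.35/10) = 6.8391; C = log2(1 + SNR_linear) = log2(1 + 6.8391) = 2.9707

2.9707 bits/channel use


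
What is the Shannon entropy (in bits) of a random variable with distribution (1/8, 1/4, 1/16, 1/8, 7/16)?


H = -sum(p_i * log2(p_i)). Terms: -(1/8)*log2(1/8) = 0.375000; -(1/4)*log2(1/4) = 0.500000; -(1/16)*log2(1/16) = 0.250000; -(1/8)*log2(1/8) = 0.375000; -(7/16)*log2(7/16) = 0.521782. H = 0.375000 + 0.500000 + 0.250000 + 0.375000 + 0.521782 = 2.0218

2.0218 bits


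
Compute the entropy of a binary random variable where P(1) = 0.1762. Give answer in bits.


H = -p*log2(p) - (1-p)*log2(1-p). -0.1762*log2(0.1762) = 0.441331; -0.8238*log2(0.8238) = 0.230362. H = 0.441331 + 0.230362 = 0.6717

0.6717 bits


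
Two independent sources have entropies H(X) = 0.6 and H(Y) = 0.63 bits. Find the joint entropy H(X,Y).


For independent variables, H(X,Y) = H(X) + H(Y) = 0.6 + 0.63 = 1.23

1.23 bits


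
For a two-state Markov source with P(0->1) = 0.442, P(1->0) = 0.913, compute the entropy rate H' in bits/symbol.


Stationary distribution: pi_0 = p10/(p01+p10) = 0.6738, pi_1 = 0.3262. Entropy rate H' = pi_0*H(p01) + pi_1*H(p10) = 0.6738*0.9903 + 0.3262*0.4264 = 0.8063

0.8063 bits/symbol


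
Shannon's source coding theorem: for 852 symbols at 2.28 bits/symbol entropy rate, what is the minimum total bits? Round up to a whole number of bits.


Minimum bits >= n * H = 852 * 2.28 = 1942.56, rounded up to a whole number of bits = 1943

1943 bits


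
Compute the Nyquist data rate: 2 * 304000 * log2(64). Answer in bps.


Rate = 2 * B * log2(M) = 2 * 304000 * 6.0 = 3648000.0

3648000.0 bps


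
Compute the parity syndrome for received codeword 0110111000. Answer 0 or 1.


Syndrome = XOR of all bits = 0 XOR 1 XOR 1 XOR 0 XOR 1 XOR 1 XOR 1 XOR 0 XOR 0 XOR 0 = 1

1


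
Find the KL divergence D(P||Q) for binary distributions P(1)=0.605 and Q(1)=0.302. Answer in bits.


KL = p*log2(p/q) + (1-p)*log2((1-p)/(1-q)) = 0.605*log2(0.605/0.302) + 0.395*log2(0.395/0.698) = 0.282

0.282 bits


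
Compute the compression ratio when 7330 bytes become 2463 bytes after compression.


Ratio = original / compressed = 7330 / 2463 = 2.976

2.976


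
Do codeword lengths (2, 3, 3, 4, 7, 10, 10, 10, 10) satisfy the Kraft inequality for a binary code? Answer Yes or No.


Kraft sum = sum(2^(-l_i)) = 0.5742, need <= 1. Result: satisfied (a binary prefix-free code with these lengths exists)

Yes


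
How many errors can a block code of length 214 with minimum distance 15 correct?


Correction capability = floor((d-1)/2) = floor((15-1)/2) = 7

7 errors


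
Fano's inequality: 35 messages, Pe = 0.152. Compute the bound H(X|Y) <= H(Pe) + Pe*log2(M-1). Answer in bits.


H(Pe) = -Pe*log2(Pe) - (1-Pe)*log2(1-Pe) = -0.152*log2(0.152) - 0.848*log2(0.848) = 0.413114 + 0.201709 = 0.6148. Pe*log2(M-1) = 0.152*log2(34) = 0.773294. Bound = H(Pe) + Pe*log2(M-1) = 0.413114 + 0.201709 + 0.773294 = 1.3881

1.3881 bits


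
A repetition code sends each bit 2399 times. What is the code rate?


Rate = k/n = 1/2399

1/2399


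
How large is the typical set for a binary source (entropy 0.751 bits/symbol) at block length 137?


log2|A_typical| = nH = 137 * 0.751 = 102.887, so |A_typical| ~ 2^102.887 = 9.377e+30

9.377e+30


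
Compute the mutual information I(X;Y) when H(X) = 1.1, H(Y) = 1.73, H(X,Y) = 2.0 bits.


I(X;Y) = H(X) + H(Y) - H(X,Y) = 1.1 + 1.73 - 2.0 = 0.83

0.83 bits


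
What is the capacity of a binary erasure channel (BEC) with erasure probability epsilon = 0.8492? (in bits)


C = 1 - epsilon = 1 - 0.8492 = 0.1508

0.1508 bits


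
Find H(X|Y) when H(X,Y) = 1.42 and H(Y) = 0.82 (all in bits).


H(X|Y) = H(X,Y) - H(Y) = 1.42 - 0.82 = 0.6

0.6 bits


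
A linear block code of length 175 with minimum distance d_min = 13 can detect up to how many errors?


Detection capability = d_min - 1 = 13 - 1 = 12

12 errors


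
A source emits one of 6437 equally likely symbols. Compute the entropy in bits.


H = log2(n) = log2(6437) = 12.6522

12.6522 bits


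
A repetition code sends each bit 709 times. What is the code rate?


Rate = k/n = 1/709

1/709


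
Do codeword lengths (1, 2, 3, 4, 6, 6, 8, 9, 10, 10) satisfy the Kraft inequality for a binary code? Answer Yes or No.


Kraft sum = sum(2^(-l_i)) = 0.9766, need <= 1. Result: satisfied (a binary prefix-free code with these lengths exists)

Yes


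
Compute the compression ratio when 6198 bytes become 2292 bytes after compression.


Ratio = original / compressed = 6198 / 2292 = 2.7042

2.7042


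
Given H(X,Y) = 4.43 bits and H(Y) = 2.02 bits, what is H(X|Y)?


H(X|Y) = H(X,Y) - H(Y) = 4.43 - 2.02 = 2.41

2.41 bits


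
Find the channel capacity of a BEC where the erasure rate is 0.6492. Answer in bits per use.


C = 1 - epsilon = 1 - 0.6492 = 0.3508

0.3508 bits


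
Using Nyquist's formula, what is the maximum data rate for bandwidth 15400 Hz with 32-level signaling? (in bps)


Rate = 2 * B * log2(M) = 2 * 15400 * 5.0 = 154000.0

154000.0 bps


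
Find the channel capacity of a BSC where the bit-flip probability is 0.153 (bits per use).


H(p) = -p*log2(p) - (1-p)*log2(1-p) = -0.153*log2(0.153) - 0.847*log2(0.847) = 0.414385 + 0.202913 = 0.6173. C = 1 - H(p) = 1 - 0.6173 = 0.3827

0.3827 bits


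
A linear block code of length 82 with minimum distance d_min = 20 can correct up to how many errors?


Correction capability = floor((d-1)/2) = floor((20-1)/2) = 9

9 errors


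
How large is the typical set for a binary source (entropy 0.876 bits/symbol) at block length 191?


log2|A_typical| = nH = 191 * 0.876 = 167.316, so |A_typical| ~ 2^167.316 = 2.329e+50

2.329e+50


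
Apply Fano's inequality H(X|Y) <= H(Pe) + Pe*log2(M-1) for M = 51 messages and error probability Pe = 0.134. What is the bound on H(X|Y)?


H(Pe) = -Pe*log2(Pe) - (1-Pe)*log2(1-Pe) = -0.134*log2(0.134) - 0.866*log2(0.866) = 0.388559 + 0.179748 = 0.5683. Pe*log2(M-1) = 0.134*log2(50) = 0.756277. Bound = H(Pe) + Pe*log2(M-1) = 0.388559 + 0.179748 + 0.756277 = 1.3246

1.3246 bits


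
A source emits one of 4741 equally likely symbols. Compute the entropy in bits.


H = log2(n) = log2(4741) = 12.211

12.211 bits


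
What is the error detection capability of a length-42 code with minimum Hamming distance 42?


Detection capability = d_min - 1 = 42 - 1 = 41

41 errors


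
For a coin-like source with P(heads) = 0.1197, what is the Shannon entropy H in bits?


H = -p*log2(p) - (1-p)*log2(1-p). -0.1197*log2(0.1197) = 0.366582; -0.8803*log2(0.8803) = 0.161916. H = 0.366582 + 0.161916 = 0.5285

0.5285 bits


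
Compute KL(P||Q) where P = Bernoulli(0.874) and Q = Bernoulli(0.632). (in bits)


KL = p*log2(p/q) + (1-p)*log2((1-p)/(1-q)) = 0.874*log2(0.874/0.632) + 0.126*log2(0.126/0.368) = 0.2139

0.2139 bits


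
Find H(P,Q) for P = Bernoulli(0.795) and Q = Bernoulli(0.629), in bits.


H(P,Q) = -p*log2(q) - (1-p)*log2(1-q). -0.795*log2(0.629) = 0.531750; -0.205*log2(0.371) = 0.293254. H(P,Q) = 0.531750 + 0.293254 = 0.825

0.825 bits


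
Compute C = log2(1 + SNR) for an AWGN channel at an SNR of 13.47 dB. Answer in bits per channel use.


SNR_linear = 10^(13.47/10) = 22.2331; C = log2(1 + SNR_linear) = log2(1 + 22.2331) = 4.5381

4.5381 bits/channel use


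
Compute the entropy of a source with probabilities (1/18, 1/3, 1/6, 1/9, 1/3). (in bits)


H = -sum(p_i * log2(p_i)). Terms: -(1/18)*log2(1/18) = 0.231663; -(1/3)*log2(1/3) = 0.528321; -(1/6)*log2(1/6) = 0.430827; -(1/9)*log2(1/9) = 0.352214; -(1/3)*log2(1/3) = 0.528321. H = 0.231663 + 0.528321 + 0.430827 + 0.352214 + 0.528321 = 2.0713

2.0713 bits


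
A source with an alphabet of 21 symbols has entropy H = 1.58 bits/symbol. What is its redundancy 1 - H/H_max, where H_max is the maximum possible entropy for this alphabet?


H_max = log2(K) = log2(21) = 4.3923 bits/symbol. Redundancy = 1 - H/H_max = 1 - 1.58/4.3923 = 1 - 0.3597 = 0.6403

0.6403


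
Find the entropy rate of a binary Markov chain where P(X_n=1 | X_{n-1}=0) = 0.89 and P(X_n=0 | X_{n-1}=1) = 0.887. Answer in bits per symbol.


Stationary distribution: pi_0 = p10/(p01+p10) = 0.4992, pi_1 = 0.5008. Entropy rate H' = pi_0*H(p01) + pi_1*H(p10) = 0.4992*0.4999 + 0.5008*0.5089 = 0.5044

0.5044 bits/symbol


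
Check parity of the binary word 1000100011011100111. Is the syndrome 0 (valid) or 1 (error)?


Syndrome = XOR of all bits = 1 XOR 0 XOR 0 XOR 0 XOR 1 XOR 0 XOR 0 XOR 0 XOR 1 XOR 1 XOR 0 XOR 1 XOR 1 XOR 1 XOR 0 XOR 0 XOR 1 XOR 1 XOR 1 = 0

0


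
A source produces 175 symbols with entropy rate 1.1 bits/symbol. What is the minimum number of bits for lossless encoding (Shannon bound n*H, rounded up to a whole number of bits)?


Minimum bits >= n * H = 175 * 1.1 = 192.5, rounded up to a whole number of bits = 193

193 bits


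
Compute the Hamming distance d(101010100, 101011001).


Count differing positions: . . . . . ^ ^ . ^ = 3 differences

3


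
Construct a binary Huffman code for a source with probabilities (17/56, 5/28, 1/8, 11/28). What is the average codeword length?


Huffman construction (repeatedly merge the two least-probable nodes; each merge adds 1 bit to every symbol beneath it): 1/8 + 5/28 = 17/56; 17/56 + 17/56 = 17/28; 11/28 + 17/28 = 1. Resulting codeword lengths (in the order the probabilities were given): (2, 3, 3, 1). L_avg = sum(p_i * l_i) = 17/56*2 + 5/28*3 + 1/8*3 + 11/28*1 = 107/56 = 1.9107

1.9107 bits


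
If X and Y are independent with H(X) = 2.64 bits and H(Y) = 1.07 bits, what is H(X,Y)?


For independent variables, H(X,Y) = H(X) + H(Y) = 2.64 + 1.07 = 3.71

3.71 bits


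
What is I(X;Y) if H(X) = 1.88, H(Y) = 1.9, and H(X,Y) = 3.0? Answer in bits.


I(X;Y) = H(X) + H(Y) - H(X,Y) = 1.88 + 1.9 - 3.0 = 0.78

0.78 bits


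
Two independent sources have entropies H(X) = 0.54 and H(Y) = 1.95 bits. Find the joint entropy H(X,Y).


For independent variables, H(X,Y) = H(X) + H(Y) = 0.54 + 1.95 = 2.49

2.49 bits


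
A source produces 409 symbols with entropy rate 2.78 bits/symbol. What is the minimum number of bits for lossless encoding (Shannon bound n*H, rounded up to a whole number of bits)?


Minimum bits >= n * H = 409 * 2.78 = 1137.02, rounded up to a whole number of bits = 1138

1138 bits


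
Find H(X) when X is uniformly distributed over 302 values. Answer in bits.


H = log2(n) = log2(302) = 8.2384

8.2384 bits


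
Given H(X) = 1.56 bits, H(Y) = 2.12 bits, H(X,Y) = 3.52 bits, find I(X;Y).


I(X;Y) = H(X) + H(Y) - H(X,Y) = 1.56 + 2.12 - 3.52 = 0.16

0.16 bits


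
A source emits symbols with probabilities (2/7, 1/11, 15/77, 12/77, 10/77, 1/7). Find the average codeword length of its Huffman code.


Huffman construction (repeatedly merge the two least-probable nodes; each merge adds 1 bit to every symbol beneath it): 1/11 + 10/77 = 17/77; 1/7 + 12/77 = 23/77; 15/77 + 17/77 = 32/77; 2/7 + 23/77 = 45/77; 32/77 + 45/77 = 1. Resulting codeword lengths (in the order the probabilities were given): (2, 3, 2, 3, 3, 3). L_avg = sum(p_i * l_i) = 2/7*2 + 1/11*3 + 15/77*2 + 12/77*3 + 10/77*3 + 1/7*3 = 194/77 = 2.5195

2.5195 bits


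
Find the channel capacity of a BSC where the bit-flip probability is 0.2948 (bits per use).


H(p) = -p*log2(p) - (1-p)*log2(1-p) = -0.2948*log2(0.2948) - 0.7052*log2(0.7052) = 0.519494 + 0.355347 = 0.8748. C = 1 - H(p) = 1 - 0.8748 = 0.1252

0.1252 bits


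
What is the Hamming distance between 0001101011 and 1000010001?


Count differing positions: ^ . . ^ ^ ^ ^ . ^ . = 6 differences

6


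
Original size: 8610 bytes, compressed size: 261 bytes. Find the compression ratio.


Ratio = original / compressed = 8610 / 261 = 32.9885

32.9885


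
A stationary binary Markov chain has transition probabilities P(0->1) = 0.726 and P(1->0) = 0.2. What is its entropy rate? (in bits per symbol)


Stationary distribution: pi_0 = p10/(p01+p10) = 0.216, pi_1 = 0.784. Entropy rate H' = pi_0*H(p01) + pi_1*H(p10) = 0.216*0.8471 + 0.784*0.7219 = 0.749

0.749 bits/symbol


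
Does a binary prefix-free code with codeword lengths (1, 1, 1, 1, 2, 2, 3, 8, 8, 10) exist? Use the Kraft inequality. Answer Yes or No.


Kraft sum = sum(2^(-l_i)) = 2.6338, need <= 1. Result: violated (a binary prefix-free code with these lengths cannot exist)

No


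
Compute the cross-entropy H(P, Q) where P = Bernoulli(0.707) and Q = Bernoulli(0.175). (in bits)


H(P,Q) = -p*log2(q) - (1-p)*log2(1-q). -0.707*log2(0.175) = 1.777803; -0.293*log2(0.825) = 0.081317. H(P,Q) = 1.777803 + 0.081317 = 1.8591

1.8591 bits


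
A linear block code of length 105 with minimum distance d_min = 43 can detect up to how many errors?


Detection capability = d_min - 1 = 43 - 1 = 42

42 errors


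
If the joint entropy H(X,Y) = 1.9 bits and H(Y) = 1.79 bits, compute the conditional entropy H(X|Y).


H(X|Y) = H(X,Y) - H(Y) = 1.9 - 1.79 = 0.11

0.11 bits


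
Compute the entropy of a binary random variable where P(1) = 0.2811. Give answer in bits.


H = -p*log2(p) - (1-p)*log2(1-p). -0.2811*log2(0.2811) = 0.514650; -0.7189*log2(0.7189) = 0.342295. H = 0.514650 + 0.342295 = 0.8569

0.8569 bits


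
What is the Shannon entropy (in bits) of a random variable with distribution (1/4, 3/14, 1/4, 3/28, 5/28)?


H = -sum(p_i * log2(p_i)). Terms: -(1/4)*log2(1/4) = 0.500000; -(3/14)*log2(3/14) = 0.476227; -(1/4)*log2(1/4) = 0.500000; -(3/28)*log2(3/28) = 0.345256; -(5/28)*log2(5/28) = 0.443826. H = 0.500000 + 0.476227 + 0.500000 + 0.345256 + 0.443826 = 2.2653

2.2653 bits


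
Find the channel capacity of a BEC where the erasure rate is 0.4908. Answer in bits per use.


C = 1 - epsilon = 1 - 0.4908 = 0.5092

0.5092 bits


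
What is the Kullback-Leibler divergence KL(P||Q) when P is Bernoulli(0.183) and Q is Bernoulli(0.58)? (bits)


KL = p*log2(p/q) + (1-p)*log2((1-p)/(1-q)) = 0.183*log2(0.183/0.58) + 0.817*log2(0.817/0.42) = 0.4797

0.4797 bits


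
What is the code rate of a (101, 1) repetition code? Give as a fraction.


Rate = k/n = 1/101

1/101


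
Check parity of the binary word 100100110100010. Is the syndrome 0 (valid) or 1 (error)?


Syndrome = XOR of all bits = 1 XOR 0 XOR 0 XOR 1 XOR 0 XOR 0 XOR 1 XOR 1 XOR 0 XOR 1 XOR 0 XOR 0 XOR 0 XOR 1 XOR 0 = 0

0


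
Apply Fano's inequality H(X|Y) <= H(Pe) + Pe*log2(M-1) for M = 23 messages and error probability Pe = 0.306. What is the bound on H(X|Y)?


H(Pe) = -Pe*log2(Pe) - (1-Pe)*log2(1-Pe) = -0.306*log2(0.306) - 0.694*log2(0.694) = 0.522769 + 0.365733 = 0.8885. Pe*log2(M-1) = 0.306*log2(22) = 1.364586. Bound = H(Pe) + Pe*log2(M-1) = 0.522769 + 0.365733 + 1.364586 = 2.2531

2.2531 bits


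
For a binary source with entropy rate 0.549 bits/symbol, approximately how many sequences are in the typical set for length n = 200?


log2|A_typical| = nH = 200 * 0.549 = 109.8, so |A_typical| ~ 2^109.8 = 1.130e+33

1.130e+33


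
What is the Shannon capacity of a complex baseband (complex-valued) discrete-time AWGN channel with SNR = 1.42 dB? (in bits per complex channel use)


SNR_linear = 10^(1.42/10) = 1.3868; C = log2(1 + SNR_linear) = log2(1 + 1.3868) = 1.2551

1.2551 bits/channel use


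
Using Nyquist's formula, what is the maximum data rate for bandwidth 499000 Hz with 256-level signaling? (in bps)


Rate = 2 * B * log2(M) = 2 * 499000 * 8.0 = 7984000.0

7984000.0 bps


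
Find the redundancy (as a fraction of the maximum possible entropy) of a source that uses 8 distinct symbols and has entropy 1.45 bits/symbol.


H_max = log2(K) = log2(8) = 3.0 bits/symbol. Redundancy = 1 - H/H_max = 1 - 1.45/3.0 = 1 - 0.4833 = 0.5167

0.5167


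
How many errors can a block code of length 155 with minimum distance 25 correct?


Correction capability = floor((d-1)/2) = floor((25-1)/2) = 12

12 errors


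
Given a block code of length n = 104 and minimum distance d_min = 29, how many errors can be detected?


Detection capability = d_min - 1 = 29 - 1 = 28

28 errors


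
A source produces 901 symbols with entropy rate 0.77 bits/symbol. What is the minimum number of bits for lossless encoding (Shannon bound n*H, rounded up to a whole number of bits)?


Minimum bits >= n * H = 901 * 0.77 = 693.77, rounded up to a whole number of bits = 694

694 bits


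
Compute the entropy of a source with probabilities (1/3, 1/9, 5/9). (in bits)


H = -sum(p_i * log2(p_i)). Terms: -(1/3)*log2(1/3) = 0.528321; -(1/9)*log2(1/9) = 0.352214; -(5/9)*log2(5/9) = 0.471109. H = 0.528321 + 0.352214 + 0.471109 = 1.3516

1.3516 bits


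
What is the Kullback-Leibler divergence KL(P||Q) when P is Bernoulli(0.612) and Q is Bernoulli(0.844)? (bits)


KL = p*log2(p/q) + (1-p)*log2((1-p)/(1-q)) = 0.612*log2(0.612/0.844) + 0.388*log2(0.388/0.156) = 0.2262

0.2262 bits


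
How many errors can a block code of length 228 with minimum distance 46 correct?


Correction capability = floor((d-1)/2) = floor((46-1)/2) = 22

22 errors


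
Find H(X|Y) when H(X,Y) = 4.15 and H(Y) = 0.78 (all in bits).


H(X|Y) = H(X,Y) - H(Y) = 4.15 - 0.78 = 3.37

3.37 bits


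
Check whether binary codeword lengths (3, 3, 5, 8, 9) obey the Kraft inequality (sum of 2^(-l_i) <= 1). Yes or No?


Kraft sum = sum(2^(-l_i)) = 0.2871, need <= 1. Result: satisfied (a binary prefix-free code with these lengths exists)

Yes


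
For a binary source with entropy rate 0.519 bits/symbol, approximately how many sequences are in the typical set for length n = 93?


log2|A_typical| = nH = 93 * 0.519 = 48.267, so |A_typical| ~ 2^48.267 = 3.387e+14

3.387e+14


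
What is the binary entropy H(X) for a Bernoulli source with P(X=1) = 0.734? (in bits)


H = -p*log2(p) - (1-p)*log2(1-p). -0.734*log2(0.734) = 0.327473; -0.266*log2(0.266) = 0.508193. H = 0.327473 + 0.508193 = 0.8357

0.8357 bits


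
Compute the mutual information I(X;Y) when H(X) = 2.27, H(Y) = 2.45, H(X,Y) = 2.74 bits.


I(X;Y) = H(X) + H(Y) - H(X,Y) = 2.27 + 2.45 - 2.74 = 1.98

1.98 bits
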